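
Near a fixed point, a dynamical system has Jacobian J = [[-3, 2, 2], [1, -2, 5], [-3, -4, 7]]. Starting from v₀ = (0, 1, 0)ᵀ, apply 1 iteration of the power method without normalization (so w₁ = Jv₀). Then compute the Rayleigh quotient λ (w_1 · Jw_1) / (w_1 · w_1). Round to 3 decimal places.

4.000

w1 = Jv₀ = ((-3)·0 + 2·1 + 2·0; 1·0 + (-2)·1 + 5·0; (-3)·0 + (-4)·1 + 7·0) = (2, -2, -4)
Jw1 = (-18, -14, -26)
w1·Jw1 = 2·(-18) + (-2)·(-14) + (-4)·(-26) = 96; w1·w1 = 2·2 + (-2)·(-2) + (-4)·(-4) = 24
λ ≈ 96/24 = 4.000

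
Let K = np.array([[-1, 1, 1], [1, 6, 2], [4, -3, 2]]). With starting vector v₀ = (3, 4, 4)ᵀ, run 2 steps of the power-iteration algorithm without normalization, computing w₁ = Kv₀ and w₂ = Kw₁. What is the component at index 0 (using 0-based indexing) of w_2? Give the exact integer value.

38

w1 = Kv₀ = (5, 35, 8)
w2 = Kw1 = (38, 231, -69)
The requested component of w2 is 38.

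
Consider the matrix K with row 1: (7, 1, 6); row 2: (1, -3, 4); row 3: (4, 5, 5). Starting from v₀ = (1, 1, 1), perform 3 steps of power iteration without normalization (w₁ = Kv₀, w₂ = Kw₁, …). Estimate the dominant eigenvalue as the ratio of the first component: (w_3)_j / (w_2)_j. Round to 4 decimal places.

λ ≈ 11.7826

w1 = Kv₀ = (7·1 + 1·1 + 6·1; 1·1 + (-3)·1 + 4·1; 4·1 + 5·1 + 5·1) = (14, 2, 14)
w2 = Kw1 = (7·14 + 1·2 + 6·14; 1·14 + (-3)·2 + 4·14; 4·14 + 5·2 + 5·14) = (184, 64, 136)
w3 = Kw2 = (2168, 536, 1736)
Ratio at component: 2168 / 184 = 11.7826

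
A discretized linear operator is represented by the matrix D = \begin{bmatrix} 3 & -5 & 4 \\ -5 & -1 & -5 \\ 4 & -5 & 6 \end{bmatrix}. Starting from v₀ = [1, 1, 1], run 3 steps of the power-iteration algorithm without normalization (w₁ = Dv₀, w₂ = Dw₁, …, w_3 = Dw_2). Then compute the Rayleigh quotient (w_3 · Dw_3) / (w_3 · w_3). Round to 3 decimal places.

λ ≈ 12.175

w1 = Dv₀ = (3·1 + (-5)·1 + 4·1; (-5)·1 + (-1)·1 + (-5)·1; 4·1 + (-5)·1 + 6·1) = (2, -11, 5)
w2 = Dw1 = (3·2 + (-5)·(-11) + 4·5; (-5)·2 + (-1)·(-11) + (-5)·5; 4·2 + (-5)·(-11) + 6·5) = (81, -24, 93)
w3 = Dw2 = (735, -846, 1002)
Dw3 = (10443, -7839, 13182)
w3·Dw3 = 735·10443 + (-846)·(-7839) + 1002·13182 = 27515763; w3·w3 = 735·735 + (-846)·(-846) + 1002·1002 = 2259945
λ ≈ 27515763/2259945 = 12.175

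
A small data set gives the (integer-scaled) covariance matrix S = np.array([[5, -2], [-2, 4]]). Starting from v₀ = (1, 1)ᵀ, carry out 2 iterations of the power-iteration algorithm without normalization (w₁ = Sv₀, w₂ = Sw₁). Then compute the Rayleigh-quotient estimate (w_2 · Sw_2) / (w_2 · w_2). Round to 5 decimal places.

4.26400

w1 = Sv₀ = (3, 2)
w2 = Sw1 = (11, 2)
Sw2 = (51, -14)
w2·Sw2 = 11·51 + 2·(-14) = 533; w2·w2 = 11·11 + 2·2 = 125
λ ≈ 533/125 = 4.26400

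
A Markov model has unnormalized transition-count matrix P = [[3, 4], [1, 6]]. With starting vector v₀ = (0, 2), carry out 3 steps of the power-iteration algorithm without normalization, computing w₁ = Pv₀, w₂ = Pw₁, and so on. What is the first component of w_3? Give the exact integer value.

w1 = Pv₀ = (3·0 + 4·2; 1·0 + 6·2) = (8, 12)
w2 = Pw1 = (3·8 + 4·12; 1·8 + 6·12) = (72, 80)
w3 = Pw2 = (536, 552)
The requested component of w3 is 536.

536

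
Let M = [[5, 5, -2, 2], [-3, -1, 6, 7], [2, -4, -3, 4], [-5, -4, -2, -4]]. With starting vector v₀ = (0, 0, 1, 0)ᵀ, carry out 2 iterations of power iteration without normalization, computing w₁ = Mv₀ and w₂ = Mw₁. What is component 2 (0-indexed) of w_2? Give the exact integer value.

w1 = Mv₀ = (-2, 6, -3, -2)
w2 = Mw1 = (22, -32, -27, 0)
The requested component of w2 is -27.

-27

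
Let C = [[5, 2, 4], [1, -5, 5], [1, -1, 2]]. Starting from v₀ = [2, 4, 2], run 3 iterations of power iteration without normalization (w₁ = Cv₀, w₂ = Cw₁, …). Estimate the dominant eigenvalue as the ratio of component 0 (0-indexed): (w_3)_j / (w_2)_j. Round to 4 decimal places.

7.4918

w1 = Cv₀ = (5·2 + 2·4 + 4·2; 1·2 + (-5)·4 + 5·2; 1·2 + (-1)·4 + 2·2) = (26, -8, 2)
w2 = Cw1 = (5·26 + 2·(-8) + 4·2; 1·26 + (-5)·(-8) + 5·2; 1·26 + (-1)·(-8) + 2·2) = (122, 76, 38)
w3 = Cw2 = (914, -68, 122)
Ratio at component: 914 / 122 = 7.4918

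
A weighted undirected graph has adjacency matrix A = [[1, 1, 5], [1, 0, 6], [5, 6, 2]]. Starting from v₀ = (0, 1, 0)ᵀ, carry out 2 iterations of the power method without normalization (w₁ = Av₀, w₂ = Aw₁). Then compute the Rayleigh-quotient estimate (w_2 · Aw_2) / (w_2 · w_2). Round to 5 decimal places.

λ ≈ 6.35777

w1 = Av₀ = (1·0 + 1·1 + 5·0; 1·0 + 0·1 + 6·0; 5·0 + 6·1 + 2·0) = (1, 0, 6)
w2 = Aw1 = (1·1 + 1·0 + 5·6; 1·1 + 0·0 + 6·6; 5·1 + 6·0 + 2·6) = (31, 37, 17)
Aw2 = (153, 133, 411)
w2·Aw2 = 31·153 + 37·133 + 17·411 = 16651; w2·w2 = 31·31 + 37·37 + 17·17 = 2619
λ ≈ 16651/2619 = 6.35777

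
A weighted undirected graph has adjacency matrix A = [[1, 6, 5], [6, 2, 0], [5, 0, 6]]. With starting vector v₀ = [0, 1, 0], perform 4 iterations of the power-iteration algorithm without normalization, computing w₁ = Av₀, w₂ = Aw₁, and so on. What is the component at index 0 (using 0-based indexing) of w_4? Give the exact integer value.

2886

w1 = Av₀ = (1·0 + 6·1 + 5·0; 6·0 + 2·1 + 0·0; 5·0 + 0·1 + 6·0) = (6, 2, 0)
w2 = Aw1 = (1·6 + 6·2 + 5·0; 6·6 + 2·2 + 0·0; 5·6 + 0·2 + 6·0) = (18, 40, 30)
w3 = Aw2 = (408, 188, 270)
w4 = Aw3 = (2886, 2824, 3660)
The requested component of w4 is 2886.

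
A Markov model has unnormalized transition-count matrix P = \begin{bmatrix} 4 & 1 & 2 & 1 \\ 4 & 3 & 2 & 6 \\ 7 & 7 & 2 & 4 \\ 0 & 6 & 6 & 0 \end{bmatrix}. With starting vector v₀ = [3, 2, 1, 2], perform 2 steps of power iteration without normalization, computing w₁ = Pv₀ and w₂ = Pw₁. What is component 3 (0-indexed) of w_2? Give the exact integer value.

w1 = Pv₀ = (4·3 + 1·2 + 2·1 + 1·2; 4·3 + 3·2 + 2·1 + 6·2; 7·3 + 7·2 + 2·1 + 4·2; 0·3 + 6·2 + 6·1 + 0·2) = (18, 32, 45, 18)
w2 = Pw1 = (4·18 + 1·32 + 2·45 + 1·18; 4·18 + 3·32 + 2·45 + 6·18; 7·18 + 7·32 + 2·45 + 4·18; 0·18 + 6·32 + 6·45 + 0·18) = (212, 366, 512, 462)
The requested component of w2 is 462.

462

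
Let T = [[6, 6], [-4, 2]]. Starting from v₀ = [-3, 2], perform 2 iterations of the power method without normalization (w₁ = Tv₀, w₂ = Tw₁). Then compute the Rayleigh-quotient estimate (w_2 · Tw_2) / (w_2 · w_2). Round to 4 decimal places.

w1 = Tv₀ = (6·(-3) + 6·2; (-4)·(-3) + 2·2) = (-6, 16)
w2 = Tw1 = (6·(-6) + 6·16; (-4)·(-6) + 2·16) = (60, 56)
Tw2 = (696, -128)
w2·Tw2 = 60·696 + 56·(-128) = 34592; w2·w2 = 60·60 + 56·56 = 6736
λ ≈ 34592/6736 = 5.1354

λ ≈ 5.1354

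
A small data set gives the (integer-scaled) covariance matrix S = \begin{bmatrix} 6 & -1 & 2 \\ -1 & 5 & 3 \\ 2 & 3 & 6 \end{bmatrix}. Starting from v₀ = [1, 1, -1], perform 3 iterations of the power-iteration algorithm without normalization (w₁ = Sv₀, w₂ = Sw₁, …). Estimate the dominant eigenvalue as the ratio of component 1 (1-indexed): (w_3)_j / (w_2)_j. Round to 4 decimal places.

λ ≈ 6.4667

w1 = Sv₀ = (6·1 + (-1)·1 + 2·(-1); (-1)·1 + 5·1 + 3·(-1); 2·1 + 3·1 + 6·(-1)) = (3, 1, -1)
w2 = Sw1 = (6·3 + (-1)·1 + 2·(-1); (-1)·3 + 5·1 + 3·(-1); 2·3 + 3·1 + 6·(-1)) = (15, -1, 3)
w3 = Sw2 = (97, -11, 45)
Ratio at component: 97 / 15 = 6.4667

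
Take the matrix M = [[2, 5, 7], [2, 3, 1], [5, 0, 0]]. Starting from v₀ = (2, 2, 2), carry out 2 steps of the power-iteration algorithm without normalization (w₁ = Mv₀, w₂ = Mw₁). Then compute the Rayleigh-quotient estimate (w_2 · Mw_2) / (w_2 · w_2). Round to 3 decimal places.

λ ≈ 8.668

w1 = Mv₀ = (2·2 + 5·2 + 7·2; 2·2 + 3·2 + 1·2; 5·2 + 0·2 + 0·2) = (28, 12, 10)
w2 = Mw1 = (2·28 + 5·12 + 7·10; 2·28 + 3·12 + 1·10; 5·28 + 0·12 + 0·10) = (186, 102, 140)
Mw2 = (1862, 818, 930)
w2·Mw2 = 186·1862 + 102·818 + 140·930 = 559968; w2·w2 = 186·186 + 102·102 + 140·140 = 64600
λ ≈ 559968/64600 = 8.668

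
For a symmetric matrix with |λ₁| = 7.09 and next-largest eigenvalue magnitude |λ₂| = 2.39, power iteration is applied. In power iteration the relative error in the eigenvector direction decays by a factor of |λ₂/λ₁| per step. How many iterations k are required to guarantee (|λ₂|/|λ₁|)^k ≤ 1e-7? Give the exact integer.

15

|λ₂/λ₁| = 2.39/7.09 = 0.33709
Need k ≥ ln(1e-7) / ln(0.33709) = -16.1181 / -1.0874 ≈ 14.823
Smallest integer k satisfying the bound: 15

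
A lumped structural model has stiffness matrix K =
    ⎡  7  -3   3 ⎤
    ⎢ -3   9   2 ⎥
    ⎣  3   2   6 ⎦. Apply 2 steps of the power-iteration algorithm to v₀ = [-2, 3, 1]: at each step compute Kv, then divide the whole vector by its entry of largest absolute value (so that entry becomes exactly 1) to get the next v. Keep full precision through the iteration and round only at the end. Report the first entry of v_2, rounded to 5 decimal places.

Kv0 = (-20.000000, 35.000000, 6.000000); divide by 35.000000 → v1 = (-0.571429, 1.000000, 0.171429)
Kv1 = (-6.485714, 11.057143, 1.314286); divide by 11.057143 → v2 = (-0.586563, 1.000000, 0.118863)
Requested entry of v2: -227/387 = -0.58656

-0.58656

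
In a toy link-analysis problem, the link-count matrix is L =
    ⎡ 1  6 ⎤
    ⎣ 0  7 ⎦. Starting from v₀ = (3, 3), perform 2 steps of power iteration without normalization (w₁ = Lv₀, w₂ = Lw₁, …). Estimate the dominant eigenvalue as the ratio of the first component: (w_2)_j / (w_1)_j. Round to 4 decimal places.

λ ≈ 7.0000

w1 = Lv₀ = (1·3 + 6·3; 0·3 + 7·3) = (21, 21)
w2 = Lw1 = (1·21 + 6·21; 0·21 + 7·21) = (147, 147)
Ratio at component: 147 / 21 = 7.0000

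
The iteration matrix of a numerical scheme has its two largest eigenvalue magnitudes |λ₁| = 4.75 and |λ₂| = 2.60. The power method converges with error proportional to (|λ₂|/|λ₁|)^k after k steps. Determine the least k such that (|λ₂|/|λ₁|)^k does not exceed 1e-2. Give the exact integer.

8

|λ₂/λ₁| = 2.60/4.75 = 0.54737
Need k ≥ ln(1e-2) / ln(0.54737) = -4.6052 / -0.6026 ≈ 7.642
Smallest integer k satisfying the bound: 8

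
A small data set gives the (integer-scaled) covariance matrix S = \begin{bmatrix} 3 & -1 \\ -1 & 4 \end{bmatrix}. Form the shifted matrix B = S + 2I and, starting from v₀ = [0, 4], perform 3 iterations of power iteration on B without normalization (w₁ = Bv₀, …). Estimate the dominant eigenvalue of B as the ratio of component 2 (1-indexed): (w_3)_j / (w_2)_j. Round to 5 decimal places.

B = S + 2I has rows (5, -1); (-1, 6)
w1 = Bv₀ = (5·0 + (-1)·4; (-1)·0 + 6·4) = (-4, 24)
w2 = Bw1 = (5·(-4) + (-1)·24; (-1)·(-4) + 6·24) = (-44, 148)
w3 = Bw2 = (-368, 932)
Ratio: 932/148 = 6.29730

6.29730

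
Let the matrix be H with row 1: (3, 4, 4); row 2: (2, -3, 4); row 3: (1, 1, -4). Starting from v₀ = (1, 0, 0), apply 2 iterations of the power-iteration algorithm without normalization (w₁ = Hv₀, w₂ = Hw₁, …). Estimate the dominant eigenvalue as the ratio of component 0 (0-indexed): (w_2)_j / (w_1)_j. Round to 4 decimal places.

w1 = Hv₀ = (3, 2, 1)
w2 = Hw1 = (21, 4, 1)
Ratio at component: 21 / 3 = 7.0000

7.0000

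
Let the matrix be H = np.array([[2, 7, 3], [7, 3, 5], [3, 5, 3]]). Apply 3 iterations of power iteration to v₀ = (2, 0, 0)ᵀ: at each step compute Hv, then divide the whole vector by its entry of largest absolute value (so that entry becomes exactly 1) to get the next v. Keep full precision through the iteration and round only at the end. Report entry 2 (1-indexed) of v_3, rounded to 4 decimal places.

Hv0 = (4.00000, 14.00000, 6.00000); divide by 14.00000 → v1 = (0.28571, 1.00000, 0.42857)
Hv1 = (8.85714, 7.14286, 7.14286); divide by 8.85714 → v2 = (1.00000, 0.80645, 0.80645)
Hv2 = (10.06452, 13.45161, 9.45161); divide by 13.45161 → v3 = (0.74820, 1.00000, 0.70264)
Requested entry of v3: 1668/1668 = 1.0000

1.0000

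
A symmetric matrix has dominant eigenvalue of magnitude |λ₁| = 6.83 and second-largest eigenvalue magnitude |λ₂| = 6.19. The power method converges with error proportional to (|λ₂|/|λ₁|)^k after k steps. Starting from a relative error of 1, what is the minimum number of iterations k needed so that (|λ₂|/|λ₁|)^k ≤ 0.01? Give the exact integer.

|λ₂/λ₁| = 6.19/6.83 = 0.90630
Need k ≥ ln(0.01) / ln(0.90630) = -4.6052 / -0.0984 ≈ 46.805
Smallest integer k satisfying the bound: 47

47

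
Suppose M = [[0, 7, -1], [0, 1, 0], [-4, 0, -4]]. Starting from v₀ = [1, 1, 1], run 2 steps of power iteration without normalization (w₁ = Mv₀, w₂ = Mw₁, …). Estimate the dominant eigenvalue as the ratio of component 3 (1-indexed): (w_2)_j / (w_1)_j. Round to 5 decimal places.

w1 = Mv₀ = (0·1 + 7·1 + (-1)·1; 0·1 + 1·1 + 0·1; (-4)·1 + 0·1 + (-4)·1) = (6, 1, -8)
w2 = Mw1 = (0·6 + 7·1 + (-1)·(-8); 0·6 + 1·1 + 0·(-8); (-4)·6 + 0·1 + (-4)·(-8)) = (15, 1, 8)
Ratio at component: 8 / -8 = -1.00000

-1.00000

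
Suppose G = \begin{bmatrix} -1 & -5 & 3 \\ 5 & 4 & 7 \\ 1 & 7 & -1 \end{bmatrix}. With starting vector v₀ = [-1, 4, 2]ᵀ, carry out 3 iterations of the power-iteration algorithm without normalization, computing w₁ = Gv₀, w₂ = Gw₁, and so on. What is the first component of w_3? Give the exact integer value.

-602

w1 = Gv₀ = ((-1)·(-1) + (-5)·4 + 3·2; 5·(-1) + 4·4 + 7·2; 1·(-1) + 7·4 + (-1)·2) = (-13, 25, 25)
w2 = Gw1 = ((-1)·(-13) + (-5)·25 + 3·25; 5·(-13) + 4·25 + 7·25; 1·(-13) + 7·25 + (-1)·25) = (-37, 210, 137)
w3 = Gw2 = (-602, 1614, 1296)
The requested component of w3 is -602.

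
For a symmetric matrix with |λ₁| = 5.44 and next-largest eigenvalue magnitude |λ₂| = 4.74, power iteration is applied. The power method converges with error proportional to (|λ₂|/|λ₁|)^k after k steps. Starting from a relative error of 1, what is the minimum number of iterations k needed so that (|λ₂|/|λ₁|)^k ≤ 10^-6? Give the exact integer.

|λ₂/λ₁| = 4.74/5.44 = 0.87132
Need k ≥ ln(10^-6) / ln(0.87132) = -13.8155 / -0.1377 ≈ 100.300
Smallest integer k satisfying the bound: 101

101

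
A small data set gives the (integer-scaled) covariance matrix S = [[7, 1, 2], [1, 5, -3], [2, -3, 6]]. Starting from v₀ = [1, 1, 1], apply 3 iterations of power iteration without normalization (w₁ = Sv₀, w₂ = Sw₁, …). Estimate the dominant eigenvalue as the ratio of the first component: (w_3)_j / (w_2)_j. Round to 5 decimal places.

8.10843

w1 = Sv₀ = (10, 3, 5)
w2 = Sw1 = (83, 10, 41)
w3 = Sw2 = (673, 10, 382)
Ratio at component: 673 / 83 = 8.10843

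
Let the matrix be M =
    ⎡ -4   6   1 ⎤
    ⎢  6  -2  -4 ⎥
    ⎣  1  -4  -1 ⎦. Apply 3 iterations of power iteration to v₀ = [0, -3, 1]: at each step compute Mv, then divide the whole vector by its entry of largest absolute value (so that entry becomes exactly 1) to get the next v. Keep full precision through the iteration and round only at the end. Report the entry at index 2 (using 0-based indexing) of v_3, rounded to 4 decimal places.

Mv0 = (-17.00000, 2.00000, 11.00000); divide by -17.00000 → v1 = (1.00000, -0.11765, -0.64706)
Mv1 = (-5.35294, 8.82353, 2.11765); divide by 8.82353 → v2 = (-0.60667, 1.00000, 0.24000)
Mv2 = (8.66667, -6.60000, -4.84667); divide by 8.66667 → v3 = (1.00000, -0.76154, -0.55923)
Requested entry of v3: 727/-1300 = -0.5592

-0.5592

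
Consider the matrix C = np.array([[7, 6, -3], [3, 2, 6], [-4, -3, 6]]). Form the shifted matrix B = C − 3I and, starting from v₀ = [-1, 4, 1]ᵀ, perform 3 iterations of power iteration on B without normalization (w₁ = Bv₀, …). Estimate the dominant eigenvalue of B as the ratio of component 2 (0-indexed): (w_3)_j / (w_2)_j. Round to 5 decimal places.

μ ≈ 7.67500

B = C − 3I has rows (4, 6, -3); (3, -1, 6); (-4, -3, 3)
w1 = Bv₀ = (17, -1, -5)
w2 = Bw1 = (77, 22, -80)
w3 = Bw2 = (680, -271, -614)
Ratio: -614/-80 = 7.67500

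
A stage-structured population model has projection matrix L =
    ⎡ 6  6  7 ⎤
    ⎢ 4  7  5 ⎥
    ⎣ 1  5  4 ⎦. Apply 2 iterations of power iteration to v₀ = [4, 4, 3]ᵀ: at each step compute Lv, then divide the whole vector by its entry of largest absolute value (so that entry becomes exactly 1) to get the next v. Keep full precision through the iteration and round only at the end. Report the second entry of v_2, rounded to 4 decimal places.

0.8520

Lv0 = (69.00000, 59.00000, 36.00000); divide by 69.00000 → v1 = (1.00000, 0.85507, 0.52174)
Lv1 = (14.78261, 12.59420, 7.36232); divide by 14.78261 → v2 = (1.00000, 0.85196, 0.49804)
Requested entry of v2: 869/1020 = 0.8520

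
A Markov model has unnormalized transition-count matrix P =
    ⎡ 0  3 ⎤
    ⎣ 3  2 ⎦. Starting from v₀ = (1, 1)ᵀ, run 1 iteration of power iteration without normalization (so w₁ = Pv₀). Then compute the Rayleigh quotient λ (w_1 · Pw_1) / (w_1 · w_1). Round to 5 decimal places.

λ ≈ 4.11765

w1 = Pv₀ = (0·1 + 3·1; 3·1 + 2·1) = (3, 5)
Pw1 = (15, 19)
w1·Pw1 = 3·15 + 5·19 = 140; w1·w1 = 3·3 + 5·5 = 34
λ ≈ 140/34 = 4.11765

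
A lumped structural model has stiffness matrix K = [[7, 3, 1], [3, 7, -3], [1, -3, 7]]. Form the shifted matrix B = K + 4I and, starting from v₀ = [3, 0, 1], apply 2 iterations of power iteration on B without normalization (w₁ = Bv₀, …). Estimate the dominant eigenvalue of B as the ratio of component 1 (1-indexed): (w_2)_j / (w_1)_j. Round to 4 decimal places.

11.9412

B = K + 4I has rows (11, 3, 1); (3, 11, -3); (1, -3, 11)
w1 = Bv₀ = (11·3 + 3·0 + 1·1; 3·3 + 11·0 + (-3)·1; 1·3 + (-3)·0 + 11·1) = (34, 6, 14)
w2 = Bw1 = (11·34 + 3·6 + 1·14; 3·34 + 11·6 + (-3)·14; 1·34 + (-3)·6 + 11·14) = (406, 126, 170)
Ratio: 406/34 = 11.9412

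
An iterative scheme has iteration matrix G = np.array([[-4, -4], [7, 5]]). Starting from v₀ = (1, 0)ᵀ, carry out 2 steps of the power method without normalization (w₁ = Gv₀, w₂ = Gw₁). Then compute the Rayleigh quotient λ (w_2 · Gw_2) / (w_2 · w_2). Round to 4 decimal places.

λ ≈ -3.0207

w1 = Gv₀ = (-4, 7)
w2 = Gw1 = (-12, 7)
Gw2 = (20, -49)
w2·Gw2 = (-12)·20 + 7·(-49) = -583; w2·w2 = (-12)·(-12) + 7·7 = 193
λ ≈ -583/193 = -3.0207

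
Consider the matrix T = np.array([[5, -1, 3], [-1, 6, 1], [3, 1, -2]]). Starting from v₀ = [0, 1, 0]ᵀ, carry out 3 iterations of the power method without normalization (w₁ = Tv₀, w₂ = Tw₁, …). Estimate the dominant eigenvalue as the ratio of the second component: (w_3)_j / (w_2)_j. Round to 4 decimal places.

6.2368

w1 = Tv₀ = (-1, 6, 1)
w2 = Tw1 = (-8, 38, 1)
w3 = Tw2 = (-75, 237, 12)
Ratio at component: 237 / 38 = 6.2368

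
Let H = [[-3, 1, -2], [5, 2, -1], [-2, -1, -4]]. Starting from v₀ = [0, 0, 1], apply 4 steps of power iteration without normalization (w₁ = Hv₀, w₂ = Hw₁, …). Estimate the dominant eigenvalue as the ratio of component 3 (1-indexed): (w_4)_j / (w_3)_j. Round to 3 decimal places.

-5.471

w1 = Hv₀ = (-2, -1, -4)
w2 = Hw1 = (13, -8, 21)
w3 = Hw2 = (-89, 28, -102)
w4 = Hw3 = (499, -287, 558)
Ratio at component: 558 / -102 = -5.471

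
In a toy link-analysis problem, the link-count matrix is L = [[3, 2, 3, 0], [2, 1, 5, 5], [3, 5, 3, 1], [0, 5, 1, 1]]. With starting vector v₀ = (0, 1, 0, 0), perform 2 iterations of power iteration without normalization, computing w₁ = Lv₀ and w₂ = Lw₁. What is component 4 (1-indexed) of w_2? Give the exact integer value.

15

w1 = Lv₀ = (3·0 + 2·1 + 3·0 + 0·0; 2·0 + 1·1 + 5·0 + 5·0; 3·0 + 5·1 + 3·0 + 1·0; 0·0 + 5·1 + 1·0 + 1·0) = (2, 1, 5, 5)
w2 = Lw1 = (3·2 + 2·1 + 3·5 + 0·5; 2·2 + 1·1 + 5·5 + 5·5; 3·2 + 5·1 + 3·5 + 1·5; 0·2 + 5·1 + 1·5 + 1·5) = (23, 55, 31, 15)
The requested component of w2 is 15.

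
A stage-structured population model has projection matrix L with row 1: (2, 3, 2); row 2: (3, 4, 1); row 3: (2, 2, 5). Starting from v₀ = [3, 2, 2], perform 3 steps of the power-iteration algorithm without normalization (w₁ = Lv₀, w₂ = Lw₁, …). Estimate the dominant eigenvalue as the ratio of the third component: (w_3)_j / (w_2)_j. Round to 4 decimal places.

8.2118

w1 = Lv₀ = (16, 19, 20)
w2 = Lw1 = (129, 144, 170)
w3 = Lw2 = (1030, 1133, 1396)
Ratio at component: 1396 / 170 = 8.2118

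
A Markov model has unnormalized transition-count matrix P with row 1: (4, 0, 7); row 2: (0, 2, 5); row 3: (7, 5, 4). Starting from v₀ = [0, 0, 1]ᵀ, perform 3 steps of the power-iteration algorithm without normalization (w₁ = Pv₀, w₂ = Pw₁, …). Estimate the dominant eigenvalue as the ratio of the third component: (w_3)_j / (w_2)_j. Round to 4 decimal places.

w1 = Pv₀ = (7, 5, 4)
w2 = Pw1 = (56, 30, 90)
w3 = Pw2 = (854, 510, 902)
Ratio at component: 902 / 90 = 10.0222

λ ≈ 10.0222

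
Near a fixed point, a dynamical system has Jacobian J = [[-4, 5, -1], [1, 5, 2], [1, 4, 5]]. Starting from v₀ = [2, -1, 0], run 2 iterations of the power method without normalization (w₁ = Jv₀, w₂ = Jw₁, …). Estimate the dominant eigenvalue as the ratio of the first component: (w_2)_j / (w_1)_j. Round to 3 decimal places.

w1 = Jv₀ = ((-4)·2 + 5·(-1) + (-1)·0; 1·2 + 5·(-1) + 2·0; 1·2 + 4·(-1) + 5·0) = (-13, -3, -2)
w2 = Jw1 = ((-4)·(-13) + 5·(-3) + (-1)·(-2); 1·(-13) + 5·(-3) + 2·(-2); 1·(-13) + 4·(-3) + 5·(-2)) = (39, -32, -35)
Ratio at component: 39 / -13 = -3.000

λ ≈ -3.000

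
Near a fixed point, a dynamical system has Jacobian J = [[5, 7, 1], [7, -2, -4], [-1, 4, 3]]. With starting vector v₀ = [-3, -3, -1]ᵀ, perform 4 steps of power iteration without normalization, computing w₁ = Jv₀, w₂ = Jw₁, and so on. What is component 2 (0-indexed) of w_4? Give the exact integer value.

-4569

w1 = Jv₀ = (5·(-3) + 7·(-3) + 1·(-1); 7·(-3) + (-2)·(-3) + (-4)·(-1); (-1)·(-3) + 4·(-3) + 3·(-1)) = (-37, -11, -12)
w2 = Jw1 = (5·(-37) + 7·(-11) + 1·(-12); 7·(-37) + (-2)·(-11) + (-4)·(-12); (-1)·(-37) + 4·(-11) + 3·(-12)) = (-274, -189, -43)
w3 = Jw2 = (-2736, -1368, -611)
w4 = Jw3 = (-23867, -13972, -4569)
The requested component of w4 is -4569.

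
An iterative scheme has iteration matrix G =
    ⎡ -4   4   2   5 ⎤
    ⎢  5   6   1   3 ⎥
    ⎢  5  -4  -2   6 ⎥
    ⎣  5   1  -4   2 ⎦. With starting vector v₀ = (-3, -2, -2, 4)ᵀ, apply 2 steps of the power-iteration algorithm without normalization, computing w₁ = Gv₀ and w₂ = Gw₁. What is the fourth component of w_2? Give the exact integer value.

-3

w1 = Gv₀ = ((-4)·(-3) + 4·(-2) + 2·(-2) + 5·4; 5·(-3) + 6·(-2) + 1·(-2) + 3·4; 5·(-3) + (-4)·(-2) + (-2)·(-2) + 6·4; 5·(-3) + 1·(-2) + (-4)·(-2) + 2·4) = (20, -17, 21, -1)
w2 = Gw1 = ((-4)·20 + 4·(-17) + 2·21 + 5·(-1); 5·20 + 6·(-17) + 1·21 + 3·(-1); 5·20 + (-4)·(-17) + (-2)·21 + 6·(-1); 5·20 + 1·(-17) + (-4)·21 + 2·(-1)) = (-111, 16, 120, -3)
The requested component of w2 is -3.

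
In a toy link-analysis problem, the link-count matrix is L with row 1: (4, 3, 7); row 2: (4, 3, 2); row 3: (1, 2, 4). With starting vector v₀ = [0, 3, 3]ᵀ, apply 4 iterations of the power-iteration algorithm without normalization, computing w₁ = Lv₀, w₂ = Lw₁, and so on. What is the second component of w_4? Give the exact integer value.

w1 = Lv₀ = (4·0 + 3·3 + 7·3; 4·0 + 3·3 + 2·3; 1·0 + 2·3 + 4·3) = (30, 15, 18)
w2 = Lw1 = (4·30 + 3·15 + 7·18; 4·30 + 3·15 + 2·18; 1·30 + 2·15 + 4·18) = (291, 201, 132)
w3 = Lw2 = (2691, 2031, 1221)
w4 = Lw3 = (25404, 19299, 11637)
The requested component of w4 is 19299.

19299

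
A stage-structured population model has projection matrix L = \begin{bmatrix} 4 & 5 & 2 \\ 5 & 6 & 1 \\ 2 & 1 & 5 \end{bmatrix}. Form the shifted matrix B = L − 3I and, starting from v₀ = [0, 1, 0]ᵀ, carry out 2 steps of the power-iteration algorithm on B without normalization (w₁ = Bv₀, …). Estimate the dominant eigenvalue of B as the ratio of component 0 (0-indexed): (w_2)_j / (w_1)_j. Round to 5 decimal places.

μ ≈ 4.40000

B = L − 3I has rows (1, 5, 2); (5, 3, 1); (2, 1, 2)
w1 = Bv₀ = (1·0 + 5·1 + 2·0; 5·0 + 3·1 + 1·0; 2·0 + 1·1 + 2·0) = (5, 3, 1)
w2 = Bw1 = (1·5 + 5·3 + 2·1; 5·5 + 3·3 + 1·1; 2·5 + 1·3 + 2·1) = (22, 35, 15)
Ratio: 22/5 = 4.40000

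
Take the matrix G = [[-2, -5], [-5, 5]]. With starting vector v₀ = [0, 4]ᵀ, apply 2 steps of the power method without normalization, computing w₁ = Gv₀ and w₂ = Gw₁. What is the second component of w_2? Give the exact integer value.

w1 = Gv₀ = ((-2)·0 + (-5)·4; (-5)·0 + 5·4) = (-20, 20)
w2 = Gw1 = ((-2)·(-20) + (-5)·20; (-5)·(-20) + 5·20) = (-60, 200)
The requested component of w2 is 200.

200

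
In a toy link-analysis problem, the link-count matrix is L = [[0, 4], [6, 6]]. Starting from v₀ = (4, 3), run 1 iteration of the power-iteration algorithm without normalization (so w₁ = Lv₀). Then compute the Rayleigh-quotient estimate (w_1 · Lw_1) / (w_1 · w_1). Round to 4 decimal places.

λ ≈ 8.1887

w1 = Lv₀ = (12, 42)
Lw1 = (168, 324)
w1·Lw1 = 12·168 + 42·324 = 15624; w1·w1 = 12·12 + 42·42 = 1908
λ ≈ 15624/1908 = 8.1887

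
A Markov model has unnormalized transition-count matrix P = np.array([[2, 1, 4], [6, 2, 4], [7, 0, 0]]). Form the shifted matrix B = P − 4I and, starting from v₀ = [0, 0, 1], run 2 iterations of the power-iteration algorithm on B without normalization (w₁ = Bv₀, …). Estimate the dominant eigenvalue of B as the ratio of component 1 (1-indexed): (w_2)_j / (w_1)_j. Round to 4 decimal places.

B = P − 4I has rows (-2, 1, 4); (6, -2, 4); (7, 0, -4)
w1 = Bv₀ = (4, 4, -4)
w2 = Bw1 = (-20, 0, 44)
Ratio: -20/4 = -5.0000

μ ≈ -5.0000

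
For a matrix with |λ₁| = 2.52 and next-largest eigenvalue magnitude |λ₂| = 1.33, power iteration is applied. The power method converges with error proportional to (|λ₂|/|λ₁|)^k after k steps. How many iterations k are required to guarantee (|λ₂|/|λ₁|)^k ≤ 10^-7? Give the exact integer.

26

|λ₂/λ₁| = 1.33/2.52 = 0.52778
Need k ≥ ln(10^-7) / ln(0.52778) = -16.1181 / -0.6391 ≈ 25.221
Smallest integer k satisfying the bound: 26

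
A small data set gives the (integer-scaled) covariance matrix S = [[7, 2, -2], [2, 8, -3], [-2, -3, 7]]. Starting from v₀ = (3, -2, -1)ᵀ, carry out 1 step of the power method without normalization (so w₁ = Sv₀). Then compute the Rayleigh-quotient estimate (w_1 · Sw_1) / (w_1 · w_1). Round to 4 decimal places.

w1 = Sv₀ = (19, -7, -7)
Sw1 = (133, 3, -66)
w1·Sw1 = 19·133 + (-7)·3 + (-7)·(-66) = 2968; w1·w1 = 19·19 + (-7)·(-7) + (-7)·(-7) = 459
λ ≈ 2968/459 = 6.4662

λ ≈ 6.4662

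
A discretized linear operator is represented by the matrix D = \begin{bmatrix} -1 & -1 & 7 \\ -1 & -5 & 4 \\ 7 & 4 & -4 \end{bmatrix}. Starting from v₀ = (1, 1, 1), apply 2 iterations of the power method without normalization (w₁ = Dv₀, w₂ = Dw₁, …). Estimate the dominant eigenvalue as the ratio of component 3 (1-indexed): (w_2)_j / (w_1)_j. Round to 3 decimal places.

λ ≈ -0.143

w1 = Dv₀ = ((-1)·1 + (-1)·1 + 7·1; (-1)·1 + (-5)·1 + 4·1; 7·1 + 4·1 + (-4)·1) = (5, -2, 7)
w2 = Dw1 = ((-1)·5 + (-1)·(-2) + 7·7; (-1)·5 + (-5)·(-2) + 4·7; 7·5 + 4·(-2) + (-4)·7) = (46, 33, -1)
Ratio at component: -1 / 7 = -0.143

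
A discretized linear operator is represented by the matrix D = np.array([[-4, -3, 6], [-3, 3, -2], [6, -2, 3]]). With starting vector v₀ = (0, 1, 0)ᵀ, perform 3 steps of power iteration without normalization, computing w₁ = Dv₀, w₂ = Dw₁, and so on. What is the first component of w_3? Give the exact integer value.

-210

w1 = Dv₀ = ((-4)·0 + (-3)·1 + 6·0; (-3)·0 + 3·1 + (-2)·0; 6·0 + (-2)·1 + 3·0) = (-3, 3, -2)
w2 = Dw1 = ((-4)·(-3) + (-3)·3 + 6·(-2); (-3)·(-3) + 3·3 + (-2)·(-2); 6·(-3) + (-2)·3 + 3·(-2)) = (-9, 22, -30)
w3 = Dw2 = (-210, 153, -188)
The requested component of w3 is -210.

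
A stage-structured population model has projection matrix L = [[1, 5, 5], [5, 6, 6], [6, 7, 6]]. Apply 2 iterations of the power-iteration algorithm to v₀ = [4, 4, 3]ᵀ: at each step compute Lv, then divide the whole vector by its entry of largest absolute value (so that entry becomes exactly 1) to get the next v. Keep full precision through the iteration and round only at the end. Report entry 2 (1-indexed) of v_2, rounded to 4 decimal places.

Lv0 = (39.00000, 62.00000, 70.00000); divide by 70.00000 → v1 = (0.55714, 0.88571, 1.00000)
Lv1 = (9.98571, 14.10000, 15.54286); divide by 15.54286 → v2 = (0.64246, 0.90717, 1.00000)
Requested entry of v2: 987/1088 = 0.9072

0.9072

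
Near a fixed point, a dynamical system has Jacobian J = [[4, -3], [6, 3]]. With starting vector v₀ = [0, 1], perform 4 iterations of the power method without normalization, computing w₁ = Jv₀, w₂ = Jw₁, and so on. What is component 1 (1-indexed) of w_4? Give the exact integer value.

w1 = Jv₀ = (-3, 3)
w2 = Jw1 = (-21, -9)
w3 = Jw2 = (-57, -153)
w4 = Jw3 = (231, -801)
The requested component of w4 is 231.

231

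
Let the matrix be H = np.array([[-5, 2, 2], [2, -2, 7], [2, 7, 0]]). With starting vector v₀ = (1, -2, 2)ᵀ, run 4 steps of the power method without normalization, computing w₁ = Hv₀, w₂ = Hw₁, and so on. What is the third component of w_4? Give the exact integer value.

w1 = Hv₀ = ((-5)·1 + 2·(-2) + 2·2; 2·1 + (-2)·(-2) + 7·2; 2·1 + 7·(-2) + 0·2) = (-5, 20, -12)
w2 = Hw1 = ((-5)·(-5) + 2·20 + 2·(-12); 2·(-5) + (-2)·20 + 7·(-12); 2·(-5) + 7·20 + 0·(-12)) = (41, -134, 130)
w3 = Hw2 = (-213, 1260, -856)
w4 = Hw3 = (1873, -8938, 8394)
The requested component of w4 is 8394.

8394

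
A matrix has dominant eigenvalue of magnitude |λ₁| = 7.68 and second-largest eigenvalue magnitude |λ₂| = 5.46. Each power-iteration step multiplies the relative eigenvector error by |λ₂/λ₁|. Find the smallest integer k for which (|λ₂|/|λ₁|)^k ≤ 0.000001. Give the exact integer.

|λ₂/λ₁| = 5.46/7.68 = 0.71094
Need k ≥ ln(0.000001) / ln(0.71094) = -13.8155 / -0.3412 ≈ 40.494
Smallest integer k satisfying the bound: 41

41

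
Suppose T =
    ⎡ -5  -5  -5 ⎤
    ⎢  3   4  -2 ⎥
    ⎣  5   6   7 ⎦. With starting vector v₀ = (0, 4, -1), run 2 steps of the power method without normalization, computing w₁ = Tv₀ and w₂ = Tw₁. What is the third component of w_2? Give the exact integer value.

w1 = Tv₀ = ((-5)·0 + (-5)·4 + (-5)·(-1); 3·0 + 4·4 + (-2)·(-1); 5·0 + 6·4 + 7·(-1)) = (-15, 18, 17)
w2 = Tw1 = ((-5)·(-15) + (-5)·18 + (-5)·17; 3·(-15) + 4·18 + (-2)·17; 5·(-15) + 6·18 + 7·17) = (-100, -7, 152)
The requested component of w2 is 152.

152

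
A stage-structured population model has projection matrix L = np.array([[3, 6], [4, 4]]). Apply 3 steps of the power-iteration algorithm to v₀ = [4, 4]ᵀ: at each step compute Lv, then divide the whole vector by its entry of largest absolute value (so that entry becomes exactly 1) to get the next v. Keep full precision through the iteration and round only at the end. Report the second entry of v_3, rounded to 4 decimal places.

Lv0 = (36.00000, 32.00000); divide by 36.00000 → v1 = (1.00000, 0.88889)
Lv1 = (8.33333, 7.55556); divide by 8.33333 → v2 = (1.00000, 0.90667)
Lv2 = (8.44000, 7.62667); divide by 8.44000 → v3 = (1.00000, 0.90363)
Requested entry of v3: 2288/2532 = 0.9036

0.9036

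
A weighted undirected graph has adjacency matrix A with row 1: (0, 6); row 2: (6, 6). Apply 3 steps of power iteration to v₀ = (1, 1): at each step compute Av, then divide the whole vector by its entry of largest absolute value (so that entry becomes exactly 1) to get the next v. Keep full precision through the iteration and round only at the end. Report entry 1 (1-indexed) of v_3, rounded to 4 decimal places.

0.6000

Av0 = (6.00000, 12.00000); divide by 12.00000 → v1 = (0.50000, 1.00000)
Av1 = (6.00000, 9.00000); divide by 9.00000 → v2 = (0.66667, 1.00000)
Av2 = (6.00000, 10.00000); divide by 10.00000 → v3 = (0.60000, 1.00000)
Requested entry of v3: 648/1080 = 0.6000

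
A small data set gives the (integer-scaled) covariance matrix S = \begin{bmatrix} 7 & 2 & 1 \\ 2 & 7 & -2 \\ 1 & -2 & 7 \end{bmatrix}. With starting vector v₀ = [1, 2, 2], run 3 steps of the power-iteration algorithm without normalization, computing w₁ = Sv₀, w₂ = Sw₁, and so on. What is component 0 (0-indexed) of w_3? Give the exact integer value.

w1 = Sv₀ = (13, 12, 11)
w2 = Sw1 = (126, 88, 66)
w3 = Sw2 = (1124, 736, 412)
The requested component of w3 is 1124.

1124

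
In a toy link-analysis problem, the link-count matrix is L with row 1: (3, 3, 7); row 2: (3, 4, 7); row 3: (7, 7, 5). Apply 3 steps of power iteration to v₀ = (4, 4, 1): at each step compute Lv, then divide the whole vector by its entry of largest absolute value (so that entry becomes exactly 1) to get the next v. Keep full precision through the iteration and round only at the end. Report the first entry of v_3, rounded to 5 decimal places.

0.71894

Lv0 = (31.000000, 35.000000, 61.000000); divide by 61.000000 → v1 = (0.508197, 0.573770, 1.000000)
Lv1 = (10.245902, 10.819672, 12.573770); divide by 12.573770 → v2 = (0.814863, 0.860495, 1.000000)
Lv2 = (12.026076, 12.886571, 16.727510); divide by 16.727510 → v3 = (0.718940, 0.770382, 1.000000)
Requested entry of v3: 9224/12830 = 0.71894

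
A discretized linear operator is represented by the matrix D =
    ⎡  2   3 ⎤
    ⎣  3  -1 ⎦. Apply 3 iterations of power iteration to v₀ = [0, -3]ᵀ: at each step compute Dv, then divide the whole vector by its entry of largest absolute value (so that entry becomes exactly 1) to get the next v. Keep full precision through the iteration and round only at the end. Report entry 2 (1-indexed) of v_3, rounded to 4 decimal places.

-0.0278

Dv0 = (-9.00000, 3.00000); divide by -9.00000 → v1 = (1.00000, -0.33333)
Dv1 = (1.00000, 3.33333); divide by 3.33333 → v2 = (0.30000, 1.00000)
Dv2 = (3.60000, -0.10000); divide by 3.60000 → v3 = (1.00000, -0.02778)
Requested entry of v3: 3/-108 = -0.0278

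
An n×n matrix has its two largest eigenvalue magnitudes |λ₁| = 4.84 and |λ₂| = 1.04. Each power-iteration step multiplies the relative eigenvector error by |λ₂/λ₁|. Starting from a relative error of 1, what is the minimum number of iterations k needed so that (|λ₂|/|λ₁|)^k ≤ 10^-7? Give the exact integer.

11

|λ₂/λ₁| = 1.04/4.84 = 0.21488
Need k ≥ ln(10^-7) / ln(0.21488) = -16.1181 / -1.5377 ≈ 10.482
Smallest integer k satisfying the bound: 11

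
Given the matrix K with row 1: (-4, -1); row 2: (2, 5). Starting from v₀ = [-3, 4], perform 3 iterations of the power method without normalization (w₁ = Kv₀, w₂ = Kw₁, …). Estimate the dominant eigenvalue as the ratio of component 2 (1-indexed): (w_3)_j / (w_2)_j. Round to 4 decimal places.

w1 = Kv₀ = ((-4)·(-3) + (-1)·4; 2·(-3) + 5·4) = (8, 14)
w2 = Kw1 = ((-4)·8 + (-1)·14; 2·8 + 5·14) = (-46, 86)
w3 = Kw2 = (98, 338)
Ratio at component: 338 / 86 = 3.9302

λ ≈ 3.9302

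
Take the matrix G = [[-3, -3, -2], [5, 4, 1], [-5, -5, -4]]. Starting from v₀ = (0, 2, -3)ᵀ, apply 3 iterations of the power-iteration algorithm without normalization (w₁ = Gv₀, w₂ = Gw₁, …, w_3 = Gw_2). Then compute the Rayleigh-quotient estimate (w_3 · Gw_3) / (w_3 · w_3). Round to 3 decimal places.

-4.889

w1 = Gv₀ = ((-3)·0 + (-3)·2 + (-2)·(-3); 5·0 + 4·2 + 1·(-3); (-5)·0 + (-5)·2 + (-4)·(-3)) = (0, 5, 2)
w2 = Gw1 = ((-3)·0 + (-3)·5 + (-2)·2; 5·0 + 4·5 + 1·2; (-5)·0 + (-5)·5 + (-4)·2) = (-19, 22, -33)
w3 = Gw2 = (57, -40, 117)
Gw3 = (-285, 242, -553)
w3·Gw3 = 57·(-285) + (-40)·242 + 117·(-553) = -90626; w3·w3 = 57·57 + (-40)·(-40) + 117·117 = 18538
λ ≈ -90626/18538 = -4.889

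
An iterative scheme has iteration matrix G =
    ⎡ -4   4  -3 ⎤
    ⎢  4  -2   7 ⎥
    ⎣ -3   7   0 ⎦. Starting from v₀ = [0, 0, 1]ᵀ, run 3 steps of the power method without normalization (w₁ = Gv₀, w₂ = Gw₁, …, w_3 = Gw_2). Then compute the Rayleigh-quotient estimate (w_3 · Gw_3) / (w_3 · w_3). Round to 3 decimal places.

w1 = Gv₀ = ((-4)·0 + 4·0 + (-3)·1; 4·0 + (-2)·0 + 7·1; (-3)·0 + 7·0 + 0·1) = (-3, 7, 0)
w2 = Gw1 = ((-4)·(-3) + 4·7 + (-3)·0; 4·(-3) + (-2)·7 + 7·0; (-3)·(-3) + 7·7 + 0·0) = (40, -26, 58)
w3 = Gw2 = (-438, 618, -302)
Gw3 = (5130, -5102, 5640)
w3·Gw3 = (-438)·5130 + 618·(-5102) + (-302)·5640 = -7103256; w3·w3 = (-438)·(-438) + 618·618 + (-302)·(-302) = 664972
λ ≈ -7103256/664972 = -10.682

λ ≈ -10.682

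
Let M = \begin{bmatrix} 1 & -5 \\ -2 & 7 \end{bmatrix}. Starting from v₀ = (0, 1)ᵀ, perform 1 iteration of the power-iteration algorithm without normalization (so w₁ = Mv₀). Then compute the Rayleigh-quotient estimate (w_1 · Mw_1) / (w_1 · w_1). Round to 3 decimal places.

w1 = Mv₀ = (-5, 7)
Mw1 = (-40, 59)
w1·Mw1 = (-5)·(-40) + 7·59 = 613; w1·w1 = (-5)·(-5) + 7·7 = 74
λ ≈ 613/74 = 8.284

λ ≈ 8.284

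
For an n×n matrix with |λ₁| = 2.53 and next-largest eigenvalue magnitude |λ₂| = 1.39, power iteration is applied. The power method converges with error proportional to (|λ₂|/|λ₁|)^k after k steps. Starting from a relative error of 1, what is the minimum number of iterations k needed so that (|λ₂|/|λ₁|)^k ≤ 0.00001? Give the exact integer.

20

|λ₂/λ₁| = 1.39/2.53 = 0.54941
Need k ≥ ln(0.00001) / ln(0.54941) = -11.5129 / -0.5989 ≈ 19.223
Smallest integer k satisfying the bound: 20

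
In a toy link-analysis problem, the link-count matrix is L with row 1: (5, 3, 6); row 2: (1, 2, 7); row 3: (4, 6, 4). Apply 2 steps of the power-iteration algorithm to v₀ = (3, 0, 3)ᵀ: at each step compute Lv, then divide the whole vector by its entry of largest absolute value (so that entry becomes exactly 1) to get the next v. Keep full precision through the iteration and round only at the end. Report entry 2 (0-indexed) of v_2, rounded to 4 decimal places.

0.9764

Lv0 = (33.00000, 24.00000, 24.00000); divide by 33.00000 → v1 = (1.00000, 0.72727, 0.72727)
Lv1 = (11.54545, 7.54545, 11.27273); divide by 11.54545 → v2 = (1.00000, 0.65354, 0.97638)
Requested entry of v2: 372/381 = 0.9764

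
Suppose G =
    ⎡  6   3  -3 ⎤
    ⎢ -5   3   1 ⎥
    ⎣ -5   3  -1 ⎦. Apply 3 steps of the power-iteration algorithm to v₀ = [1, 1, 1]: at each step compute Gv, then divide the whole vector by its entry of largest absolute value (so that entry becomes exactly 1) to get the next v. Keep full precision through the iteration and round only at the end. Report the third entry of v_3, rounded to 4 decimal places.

0.8276

Gv0 = (6.00000, -1.00000, -3.00000); divide by 6.00000 → v1 = (1.00000, -0.16667, -0.50000)
Gv1 = (7.00000, -6.00000, -5.00000); divide by 7.00000 → v2 = (1.00000, -0.85714, -0.71429)
Gv2 = (5.57143, -8.28571, -6.85714); divide by -8.28571 → v3 = (-0.67241, 1.00000, 0.82759)
Requested entry of v3: -288/-348 = 0.8276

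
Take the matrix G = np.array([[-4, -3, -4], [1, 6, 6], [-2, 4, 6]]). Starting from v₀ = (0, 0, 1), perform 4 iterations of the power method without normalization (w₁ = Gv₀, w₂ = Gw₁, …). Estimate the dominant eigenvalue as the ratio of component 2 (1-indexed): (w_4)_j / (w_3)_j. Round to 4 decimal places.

λ ≈ 11.0886

w1 = Gv₀ = (-4, 6, 6)
w2 = Gw1 = (-26, 68, 68)
w3 = Gw2 = (-372, 790, 732)
w4 = Gw3 = (-3810, 8760, 8296)
Ratio at component: 8760 / 790 = 11.0886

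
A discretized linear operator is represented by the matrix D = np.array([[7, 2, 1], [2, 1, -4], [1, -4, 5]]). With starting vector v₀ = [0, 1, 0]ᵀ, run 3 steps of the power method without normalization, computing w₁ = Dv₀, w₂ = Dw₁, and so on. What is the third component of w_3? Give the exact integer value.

-182

w1 = Dv₀ = (7·0 + 2·1 + 1·0; 2·0 + 1·1 + (-4)·0; 1·0 + (-4)·1 + 5·0) = (2, 1, -4)
w2 = Dw1 = (7·2 + 2·1 + 1·(-4); 2·2 + 1·1 + (-4)·(-4); 1·2 + (-4)·1 + 5·(-4)) = (12, 21, -22)
w3 = Dw2 = (104, 133, -182)
The requested component of w3 is -182.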